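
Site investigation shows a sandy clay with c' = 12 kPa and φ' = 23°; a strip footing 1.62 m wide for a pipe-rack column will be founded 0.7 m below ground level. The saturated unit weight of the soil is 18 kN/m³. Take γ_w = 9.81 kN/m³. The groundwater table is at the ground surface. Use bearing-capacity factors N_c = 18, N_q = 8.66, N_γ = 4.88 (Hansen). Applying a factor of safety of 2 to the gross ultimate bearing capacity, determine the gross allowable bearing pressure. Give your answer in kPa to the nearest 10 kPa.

γ' = 18 − 9.81 = 8.19 kN/m³ (submerged throughout). q = 8.19 × 0.7 = 5.733 kPa; the same γ' applies in the ½γBN_γ term.
c·N_c = 12 × 18 = 216 kPa
q·N_q = 5.733 × 8.66 = 49.648 kPa
0.5·γ·B·N_γ = 0.5 × 8.19 × 1.62 × 4.88 = 32.373 kPa
q_ult = 216 + 49.648 + 32.373 = 298.02 kPa.
q_all = q_ult / FS = 298.02 / 2 = 149.01 kPa.

q_all ≈ 150 kPa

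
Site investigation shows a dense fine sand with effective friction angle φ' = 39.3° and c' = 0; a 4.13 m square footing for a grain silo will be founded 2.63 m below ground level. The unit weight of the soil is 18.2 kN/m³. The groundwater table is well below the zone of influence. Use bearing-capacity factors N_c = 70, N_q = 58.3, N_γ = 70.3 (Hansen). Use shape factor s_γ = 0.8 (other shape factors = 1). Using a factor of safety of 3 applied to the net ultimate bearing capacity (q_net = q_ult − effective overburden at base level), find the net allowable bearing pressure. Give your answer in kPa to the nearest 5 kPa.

q = γ·D_f = 18.2 × 2.63 = 47.866 kPa.
q·N_q = 47.866 × 58.3 = 2790.6 kPa
0.5·γ·B·N_γ·s_γ = 0.5 × 18.2 × 4.13 × 70.3 × 0.8 = 2113.7 kPa
q_ult = 2790.6 + 2113.7 = 4904.3 kPa.
Net ultimate: q_net = 4904.3 − 47.866 = 4856.4 kPa.
q_all(net) = 4856.4 / 3 = 1618.8 kPa.

q_all(net) ≈ 1620 kPa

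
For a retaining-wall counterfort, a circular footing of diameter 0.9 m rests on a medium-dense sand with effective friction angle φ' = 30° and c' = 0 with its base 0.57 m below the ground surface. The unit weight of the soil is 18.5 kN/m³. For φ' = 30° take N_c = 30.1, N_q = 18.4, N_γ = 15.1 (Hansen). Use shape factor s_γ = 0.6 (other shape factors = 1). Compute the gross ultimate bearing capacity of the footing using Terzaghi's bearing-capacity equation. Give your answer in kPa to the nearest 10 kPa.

q_ult ≈ 270 kPa

Overburden at base level: q = 18.5 × 0.57 = 10.545 kPa.
Surcharge term q·N_q = 10.545 × 18.4 = 194.03 kPa; self-weight term 0.5·γ·B·N_γ·s_γ = 0.5 × 18.5 × 0.9 × 15.1 × 0.6 = 75.425 kPa.
q_ult = 194.03 + 75.425 = 269.45 kPa.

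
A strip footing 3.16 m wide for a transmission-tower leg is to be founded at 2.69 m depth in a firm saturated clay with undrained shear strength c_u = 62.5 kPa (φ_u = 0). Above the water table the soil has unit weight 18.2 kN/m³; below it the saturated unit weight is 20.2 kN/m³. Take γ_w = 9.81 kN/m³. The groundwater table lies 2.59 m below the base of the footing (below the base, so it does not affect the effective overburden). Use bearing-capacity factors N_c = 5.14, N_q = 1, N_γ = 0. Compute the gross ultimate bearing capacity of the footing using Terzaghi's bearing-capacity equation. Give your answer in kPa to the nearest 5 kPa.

q_ult ≈ 370 kPa

Overburden at base level: q = 18.2 × 2.69 = 48.958 kPa.
Cohesion term c·N_c = 62.5 × 5.14 = 321.25 kPa; surcharge term q·N_q = 48.958 × 1 = 48.958 kPa.
q_ult = 321.25 + 48.958 = 370.21 kPa.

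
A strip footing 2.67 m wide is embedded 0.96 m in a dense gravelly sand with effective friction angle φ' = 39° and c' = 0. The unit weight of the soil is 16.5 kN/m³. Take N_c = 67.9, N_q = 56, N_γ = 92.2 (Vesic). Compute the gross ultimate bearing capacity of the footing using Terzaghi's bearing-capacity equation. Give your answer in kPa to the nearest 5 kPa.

q_ult ≈ 2920 kPa

Overburden at base level: q = 16.5 × 0.96 = 15.84 kPa.
Surcharge term q·N_q = 15.84 × 56 = 887.04 kPa; self-weight term 0.5·γ·B·N_γ = 0.5 × 16.5 × 2.67 × 92.2 = 2030.9 kPa.
q_ult = 887.04 + 2030.9 = 2918 kPa.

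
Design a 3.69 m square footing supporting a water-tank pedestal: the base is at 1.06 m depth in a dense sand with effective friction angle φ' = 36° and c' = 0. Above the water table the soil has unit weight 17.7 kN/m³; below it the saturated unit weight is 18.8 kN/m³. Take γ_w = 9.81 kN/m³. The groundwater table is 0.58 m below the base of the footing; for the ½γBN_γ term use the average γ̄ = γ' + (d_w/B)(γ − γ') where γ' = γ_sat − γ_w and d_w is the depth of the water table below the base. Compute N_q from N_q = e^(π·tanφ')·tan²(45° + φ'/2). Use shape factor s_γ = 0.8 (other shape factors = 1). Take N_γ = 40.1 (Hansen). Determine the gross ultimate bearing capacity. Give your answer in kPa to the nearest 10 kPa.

q_ult ≈ 1320 kPa

tan36° = 0.7265, so N_q = e^(π×0.7265)·tan²(63°) = 9.801 × 3.852 = 37.75.
Overburden at base level: q = 17.7 × 1.06 = 18.762 kPa.
The water table is 0.58 m below the base (< B = 3.69 m), so the ½γBN_γ term uses γ̄ = γ' + (d_w/B)(γ − γ') = 8.99 + (0.58/3.69)(17.7 − 8.99) = 10.359 kN/m³.
Surcharge term q·N_q = 18.762 × 37.752 = 708.31 kPa; self-weight term 0.5·γ·B·N_γ·s_γ = 0.5 × 10.359 × 3.69 × 40.1 × 0.8 = 613.13 kPa.
q_ult = 708.31 + 613.13 = 1321.4 kPa.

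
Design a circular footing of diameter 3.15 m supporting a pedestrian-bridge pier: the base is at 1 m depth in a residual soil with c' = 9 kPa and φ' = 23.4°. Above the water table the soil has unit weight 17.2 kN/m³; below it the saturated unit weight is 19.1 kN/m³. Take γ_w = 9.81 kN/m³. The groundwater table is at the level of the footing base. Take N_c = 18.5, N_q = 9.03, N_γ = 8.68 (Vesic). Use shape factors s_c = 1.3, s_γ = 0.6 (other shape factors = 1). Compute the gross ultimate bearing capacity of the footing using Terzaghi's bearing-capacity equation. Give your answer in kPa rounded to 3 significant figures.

q_ult ≈ 448 kPa

q = γ·D_f = 17.2 × 1 = 17.2 kPa.
For the ½γBN_γ term take γ' = 19.1 − 9.81 = 9.29 kN/m³ (soil below base is submerged).
c·N_c·s_c = 9 × 18.5 × 1.3 = 216.45 kPa
q·N_q = 17.2 × 9.03 = 155.32 kPa
0.5·γ·B·N_γ·s_γ = 0.5 × 9.29 × 3.15 × 8.68 × 0.6 = 76.202 kPa
q_ult = 216.45 + 155.32 + 76.202 = 447.97 kPa.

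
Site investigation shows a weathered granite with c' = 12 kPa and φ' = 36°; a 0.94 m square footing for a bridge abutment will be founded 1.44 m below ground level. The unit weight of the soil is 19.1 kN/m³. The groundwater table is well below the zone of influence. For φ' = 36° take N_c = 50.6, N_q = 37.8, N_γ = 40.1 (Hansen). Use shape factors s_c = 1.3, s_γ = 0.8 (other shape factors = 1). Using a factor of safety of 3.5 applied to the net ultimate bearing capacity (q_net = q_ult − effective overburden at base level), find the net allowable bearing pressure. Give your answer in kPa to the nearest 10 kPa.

q_all(net) ≈ 600 kPa

Overburden at base level: q = 19.1 × 1.44 = 27.504 kPa.
Cohesion term c·N_c·s_c = 12 × 50.6 × 1.3 = 789.36 kPa; surcharge term q·N_q = 27.504 × 37.8 = 1039.7 kPa; self-weight term 0.5·γ·B·N_γ·s_γ = 0.5 × 19.1 × 0.94 × 40.1 × 0.8 = 287.98 kPa.
q_ult = 789.36 + 1039.7 + 287.98 = 2117 kPa.
Net ultimate: q_net = 2117 − 27.504 = 2089.5 kPa.
q_all(net) = 2089.5 / 3.5 = 597 kPa.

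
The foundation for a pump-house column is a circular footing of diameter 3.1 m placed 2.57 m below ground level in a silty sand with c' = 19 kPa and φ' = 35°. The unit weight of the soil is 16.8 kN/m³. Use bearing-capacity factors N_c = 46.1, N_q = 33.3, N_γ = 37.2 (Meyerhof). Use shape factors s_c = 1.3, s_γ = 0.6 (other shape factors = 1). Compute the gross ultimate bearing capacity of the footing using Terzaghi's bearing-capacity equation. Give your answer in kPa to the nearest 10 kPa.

q_ult ≈ 3160 kPa

q = γ·D_f = 16.8 × 2.57 = 43.176 kPa.
c·N_c·s_c = 19 × 46.1 × 1.3 = 1138.7 kPa
q·N_q = 43.176 × 33.3 = 1437.8 kPa
0.5·γ·B·N_γ·s_γ = 0.5 × 16.8 × 3.1 × 37.2 × 0.6 = 581.21 kPa
q_ult = 1138.7 + 1437.8 + 581.21 = 3157.6 kPa.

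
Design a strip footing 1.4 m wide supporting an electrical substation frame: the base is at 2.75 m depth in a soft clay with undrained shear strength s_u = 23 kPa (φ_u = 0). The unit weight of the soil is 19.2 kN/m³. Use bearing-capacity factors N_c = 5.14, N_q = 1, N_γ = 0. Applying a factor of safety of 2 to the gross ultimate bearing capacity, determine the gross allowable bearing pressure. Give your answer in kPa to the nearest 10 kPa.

Effective surcharge at the founding depth q = γ·D_f = 19.2 × 2.75 = 52.8 kPa.
q_ult = c·N_c + q·N_q
     = 23 × 5.14 + 52.8 × 1
     = 118.22 + 52.8 = 171.02 kPa.
q_all = q_ult / FS = 171.02 / 2 = 85.51 kPa.

q_all ≈ 90 kPa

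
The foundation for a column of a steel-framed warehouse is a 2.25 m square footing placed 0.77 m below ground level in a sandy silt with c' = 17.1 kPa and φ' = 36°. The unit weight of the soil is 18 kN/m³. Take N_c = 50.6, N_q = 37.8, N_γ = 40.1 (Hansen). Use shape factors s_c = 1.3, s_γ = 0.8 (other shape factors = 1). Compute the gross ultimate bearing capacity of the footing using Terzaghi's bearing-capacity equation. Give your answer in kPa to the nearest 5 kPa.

q_ult ≈ 2300 kPa

Effective surcharge at the founding depth q = γ·D_f = 18 × 0.77 = 13.86 kPa.
q_ult = c·N_c·s_c + q·N_q + 0.5·γ·B·N_γ·s_γ
     = 17.1 × 50.6 × 1.3 + 13.86 × 37.8 + 0.5 × 18 × 2.25 × 40.1 × 0.8
     = 1124.8 + 523.91 + 649.62 = 2298.4 kPa.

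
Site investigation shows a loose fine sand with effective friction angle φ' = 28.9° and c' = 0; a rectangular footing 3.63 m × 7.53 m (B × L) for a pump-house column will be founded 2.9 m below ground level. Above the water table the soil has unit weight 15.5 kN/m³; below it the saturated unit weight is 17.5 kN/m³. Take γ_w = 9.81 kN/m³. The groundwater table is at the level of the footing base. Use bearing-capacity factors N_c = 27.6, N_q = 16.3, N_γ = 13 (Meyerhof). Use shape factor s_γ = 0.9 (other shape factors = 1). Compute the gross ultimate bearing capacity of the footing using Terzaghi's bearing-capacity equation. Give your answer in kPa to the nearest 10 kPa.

q_ult ≈ 900 kPa

Overburden at base level: q = 15.5 × 2.9 = 44.95 kPa.
Below the base the soil is submerged, so the ½γBN_γ term uses γ' = 17.5 − 9.81 = 7.69 kN/m³.
Surcharge term q·N_q = 44.95 × 16.3 = 732.68 kPa; self-weight term 0.5·γ·B·N_γ·s_γ = 0.5 × 7.69 × 3.63 × 13 × 0.9 = 163.3 kPa.
q_ult = 732.68 + 163.3 = 895.99 kPa.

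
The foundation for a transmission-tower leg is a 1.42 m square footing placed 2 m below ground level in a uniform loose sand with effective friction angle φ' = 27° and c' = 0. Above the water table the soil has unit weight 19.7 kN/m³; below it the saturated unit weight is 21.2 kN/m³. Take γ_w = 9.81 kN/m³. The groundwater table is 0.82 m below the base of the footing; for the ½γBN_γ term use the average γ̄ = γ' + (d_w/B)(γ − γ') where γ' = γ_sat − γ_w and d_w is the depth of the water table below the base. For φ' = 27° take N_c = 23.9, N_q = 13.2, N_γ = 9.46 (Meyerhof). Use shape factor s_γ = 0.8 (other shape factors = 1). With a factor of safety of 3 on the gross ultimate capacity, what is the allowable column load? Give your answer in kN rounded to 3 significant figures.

P_all ≈ 408 kN

q = γ·D_f = 19.7 × 2 = 39.4 kPa.
γ' = 11.39 kN/m³; averaging over the depth B below the base, γ̄ = γ' + (d_w/B)(γ − γ') = 16.189 kN/m³.
q·N_q = 39.4 × 13.2 = 520.08 kPa
0.5·γ·B·N_γ·s_γ = 0.5 × 16.189 × 1.42 × 9.46 × 0.8 = 86.987 kPa
q_ult = 520.08 + 86.987 = 607.07 kPa.
Gross allowable pressure q_all = 607.07 / 3 = 202.36 kPa.
Footing area = 2.0164 m², so allowable column load = 202.36 × 2.0164 = 408.03 kN.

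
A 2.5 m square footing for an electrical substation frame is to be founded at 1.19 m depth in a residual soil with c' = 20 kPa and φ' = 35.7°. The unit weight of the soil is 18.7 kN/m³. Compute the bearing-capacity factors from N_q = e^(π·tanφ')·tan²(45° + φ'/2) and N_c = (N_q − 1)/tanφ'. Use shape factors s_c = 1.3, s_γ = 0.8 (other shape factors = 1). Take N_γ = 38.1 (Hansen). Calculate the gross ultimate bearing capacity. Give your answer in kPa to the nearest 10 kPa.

q_ult ≈ 2800 kPa

tan35.7° = 0.7186, so N_q = e^(π×0.7186)·tan²(62.85°) = 9.559 × 3.802 = 36.35.
N_c = (36.35 − 1)/tan35.7° = 49.19.
Effective surcharge at the founding depth q = γ·D_f = 18.7 × 1.19 = 22.253 kPa.
q_ult = c·N_c·s_c + q·N_q + 0.5·γ·B·N_γ·s_γ
     = 20 × 49.19 × 1.3 + 22.253 × 36.346 + 0.5 × 18.7 × 2.5 × 38.1 × 0.8
     = 1278.9 + 808.82 + 712.47 = 2800.2 kPa.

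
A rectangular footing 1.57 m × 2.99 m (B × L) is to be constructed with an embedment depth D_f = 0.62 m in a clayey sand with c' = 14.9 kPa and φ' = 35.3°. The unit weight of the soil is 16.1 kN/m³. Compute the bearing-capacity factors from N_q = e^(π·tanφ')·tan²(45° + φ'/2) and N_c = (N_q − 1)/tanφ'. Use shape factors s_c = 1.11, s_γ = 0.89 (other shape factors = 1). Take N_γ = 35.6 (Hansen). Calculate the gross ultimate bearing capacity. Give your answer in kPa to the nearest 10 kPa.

tan35.3° = 0.708, so N_q = e^(π×0.708)·tan²(62.65°) = 9.248 × 3.738 = 34.57.
N_c = (34.57 − 1)/tan35.3° = 47.41.
Effective surcharge at the founding depth q = γ·D_f = 16.1 × 0.62 = 9.982 kPa.
q_ult = c·N_c·s_c + q·N_q + 0.5·γ·B·N_γ·s_γ
     = 14.9 × 47.406 × 1.11 + 9.982 × 34.565 + 0.5 × 16.1 × 1.57 × 35.6 × 0.89
     = 784.05 + 345.03 + 400.44 = 1529.5 kPa.

q_ult ≈ 1530 kPa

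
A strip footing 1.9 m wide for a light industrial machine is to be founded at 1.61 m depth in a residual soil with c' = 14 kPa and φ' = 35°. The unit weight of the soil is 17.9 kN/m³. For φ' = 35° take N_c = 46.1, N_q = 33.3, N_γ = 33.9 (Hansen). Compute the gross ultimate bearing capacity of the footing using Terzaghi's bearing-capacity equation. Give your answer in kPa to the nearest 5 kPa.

q_ult ≈ 2180 kPa

q = γ·D_f = 17.9 × 1.61 = 28.819 kPa.
c·N_c = 14 × 46.1 = 645.4 kPa
q·N_q = 28.819 × 33.3 = 959.67 kPa
0.5·γ·B·N_γ = 0.5 × 17.9 × 1.9 × 33.9 = 576.47 kPa
q_ult = 645.4 + 959.67 + 576.47 = 2181.5 kPa.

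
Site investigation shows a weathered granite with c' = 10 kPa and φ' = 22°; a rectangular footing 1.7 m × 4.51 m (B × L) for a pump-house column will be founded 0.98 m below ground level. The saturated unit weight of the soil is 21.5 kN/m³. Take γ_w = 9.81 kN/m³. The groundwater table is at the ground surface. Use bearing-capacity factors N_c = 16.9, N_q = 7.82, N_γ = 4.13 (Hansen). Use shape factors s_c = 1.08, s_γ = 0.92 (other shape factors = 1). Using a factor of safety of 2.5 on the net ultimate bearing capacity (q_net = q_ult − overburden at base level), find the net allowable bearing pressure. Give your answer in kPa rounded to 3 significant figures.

Water table at ground surface, so effective unit weight γ' = 21.5 − 9.81 = 11.69 kN/m³ is used throughout; overburden q = 11.69 × 0.98 = 11.456 kPa; the same γ' applies in the ½γBN_γ term.
Cohesion term c·N_c·s_c = 10 × 16.9 × 1.08 = 182.52 kPa; surcharge term q·N_q = 11.456 × 7.82 = 89.587 kPa; self-weight term 0.5·γ·B·N_γ·s_γ = 0.5 × 11.69 × 1.7 × 4.13 × 0.92 = 37.755 kPa.
q_ult = 182.52 + 89.587 + 37.755 = 309.86 kPa.
q_net = 309.86 − 11.456 = 298.41 kPa.
q_all(net) = 298.41 / 2.5 = 119.36 kPa.

q_all(net) ≈ 119 kPa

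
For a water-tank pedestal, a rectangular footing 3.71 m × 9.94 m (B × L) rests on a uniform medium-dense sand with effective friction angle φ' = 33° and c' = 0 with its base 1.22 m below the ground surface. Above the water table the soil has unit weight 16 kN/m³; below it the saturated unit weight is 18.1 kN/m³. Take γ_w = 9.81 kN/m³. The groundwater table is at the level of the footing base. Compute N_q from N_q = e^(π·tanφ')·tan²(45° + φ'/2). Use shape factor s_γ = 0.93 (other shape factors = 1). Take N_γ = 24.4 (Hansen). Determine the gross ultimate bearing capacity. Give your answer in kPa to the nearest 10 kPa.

q_ult ≈ 860 kPa

tan33° = 0.6494, so N_q = e^(π×0.6494)·tan²(61.5°) = 7.692 × 3.392 = 26.09.
Overburden at base level: q = 16 × 1.22 = 19.52 kPa.
Below the base the soil is submerged, so the ½γBN_γ term uses γ' = 18.1 − 9.81 = 8.29 kN/m³.
Surcharge term q·N_q = 19.52 × 26.092 = 509.32 kPa; self-weight term 0.5·γ·B·N_γ·s_γ = 0.5 × 8.29 × 3.71 × 24.4 × 0.93 = 348.96 kPa.
q_ult = 509.32 + 348.96 = 858.27 kPa.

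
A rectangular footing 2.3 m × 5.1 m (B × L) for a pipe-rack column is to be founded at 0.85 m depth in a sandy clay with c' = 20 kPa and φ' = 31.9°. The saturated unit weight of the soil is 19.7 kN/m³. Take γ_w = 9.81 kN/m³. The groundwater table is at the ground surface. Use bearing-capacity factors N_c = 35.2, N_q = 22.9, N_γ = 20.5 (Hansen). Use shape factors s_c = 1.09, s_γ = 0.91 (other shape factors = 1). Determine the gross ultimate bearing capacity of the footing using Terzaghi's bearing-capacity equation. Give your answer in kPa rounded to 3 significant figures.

q_ult ≈ 1170 kPa

Water table at ground surface, so effective unit weight γ' = 19.7 − 9.81 = 9.89 kN/m³ is used throughout; overburden q = 9.89 × 0.85 = 8.4065 kPa; the same γ' applies in the ½γBN_γ term.
Cohesion term c·N_c·s_c = 20 × 35.2 × 1.09 = 767.36 kPa; surcharge term q·N_q = 8.4065 × 22.9 = 192.51 kPa; self-weight term 0.5·γ·B·N_γ·s_γ = 0.5 × 9.89 × 2.3 × 20.5 × 0.91 = 212.17 kPa.
q_ult = 767.36 + 192.51 + 212.17 = 1172 kPa.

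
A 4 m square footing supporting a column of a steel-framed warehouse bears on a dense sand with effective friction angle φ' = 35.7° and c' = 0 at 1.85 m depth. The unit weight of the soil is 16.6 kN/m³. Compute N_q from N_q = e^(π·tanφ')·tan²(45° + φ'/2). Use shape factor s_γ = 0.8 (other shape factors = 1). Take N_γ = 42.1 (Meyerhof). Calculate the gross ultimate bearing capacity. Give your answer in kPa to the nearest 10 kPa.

tan35.7° = 0.7186, so N_q = e^(π×0.7186)·tan²(62.85°) = 9.559 × 3.802 = 36.35.
q = γ·D_f = 16.6 × 1.85 = 30.71 kPa.
q·N_q = 30.71 × 36.346 = 1116.2 kPa
0.5·γ·B·N_γ·s_γ = 0.5 × 16.6 × 4 × 42.1 × 0.8 = 1118.2 kPa
q_ult = 1116.2 + 1118.2 = 2234.4 kPa.

q_ult ≈ 2230 kPa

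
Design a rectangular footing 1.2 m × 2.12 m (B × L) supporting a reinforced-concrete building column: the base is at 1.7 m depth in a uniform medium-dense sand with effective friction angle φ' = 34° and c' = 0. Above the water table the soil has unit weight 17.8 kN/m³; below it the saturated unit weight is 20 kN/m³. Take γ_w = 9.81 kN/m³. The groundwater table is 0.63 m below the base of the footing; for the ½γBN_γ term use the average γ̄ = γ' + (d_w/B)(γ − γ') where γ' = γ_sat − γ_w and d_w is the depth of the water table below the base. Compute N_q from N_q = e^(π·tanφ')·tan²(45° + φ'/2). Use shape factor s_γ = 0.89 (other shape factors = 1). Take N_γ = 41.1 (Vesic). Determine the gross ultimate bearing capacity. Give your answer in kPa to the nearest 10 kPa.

tan34° = 0.6745, so N_q = e^(π×0.6745)·tan²(62°) = 8.323 × 3.537 = 29.44.
Overburden at base level: q = 17.8 × 1.7 = 30.26 kPa.
The water table is 0.63 m below the base (< B = 1.2 m), so the ½γBN_γ term uses γ̄ = γ' + (d_w/B)(γ − γ') = 10.19 + (0.63/1.2)(17.8 − 10.19) = 14.185 kN/m³.
Surcharge term q·N_q = 30.26 × 29.44 = 890.85 kPa; self-weight term 0.5·γ·B·N_γ·s_γ = 0.5 × 14.185 × 1.2 × 41.1 × 0.89 = 311.33 kPa.
q_ult = 890.85 + 311.33 = 1202.2 kPa.

q_ult ≈ 1200 kPa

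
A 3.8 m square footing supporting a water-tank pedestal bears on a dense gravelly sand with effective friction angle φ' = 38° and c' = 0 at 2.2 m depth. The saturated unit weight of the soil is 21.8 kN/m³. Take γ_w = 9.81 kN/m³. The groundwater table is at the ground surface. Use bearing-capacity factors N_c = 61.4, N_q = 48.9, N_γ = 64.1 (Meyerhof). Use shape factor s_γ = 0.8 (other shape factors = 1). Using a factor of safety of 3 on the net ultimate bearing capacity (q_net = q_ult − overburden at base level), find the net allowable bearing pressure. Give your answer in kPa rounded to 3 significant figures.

q_all(net) ≈ 811 kPa

Water table at ground surface, so effective unit weight γ' = 21.8 − 9.81 = 11.99 kN/m³ is used throughout; overburden q = 11.99 × 2.2 = 26.378 kPa; the same γ' applies in the ½γBN_γ term.
Surcharge term q·N_q = 26.378 × 48.9 = 1289.9 kPa; self-weight term 0.5·γ·B·N_γ·s_γ = 0.5 × 11.99 × 3.8 × 64.1 × 0.8 = 1168.2 kPa.
q_ult = 1289.9 + 1168.2 = 2458.1 kPa.
q_net = 2458.1 − 26.378 = 2431.7 kPa.
q_all(net) = 2431.7 / 3 = 810.57 kPa.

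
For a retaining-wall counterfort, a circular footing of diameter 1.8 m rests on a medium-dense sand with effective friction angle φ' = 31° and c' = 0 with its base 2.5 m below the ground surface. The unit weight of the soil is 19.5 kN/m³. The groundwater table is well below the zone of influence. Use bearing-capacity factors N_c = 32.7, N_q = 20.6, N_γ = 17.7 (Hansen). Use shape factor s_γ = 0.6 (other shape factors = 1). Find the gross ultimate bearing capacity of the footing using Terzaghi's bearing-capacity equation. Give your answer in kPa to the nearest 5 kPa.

q_ult ≈ 1190 kPa

Effective surcharge at the founding depth q = γ·D_f = 19.5 × 2.5 = 48.75 kPa.
q_ult = q·N_q + 0.5·γ·B·N_γ·s_γ
     = 48.75 × 20.6 + 0.5 × 19.5 × 1.8 × 17.7 × 0.6
     = 1004.3 + 186.38 = 1190.6 kPa.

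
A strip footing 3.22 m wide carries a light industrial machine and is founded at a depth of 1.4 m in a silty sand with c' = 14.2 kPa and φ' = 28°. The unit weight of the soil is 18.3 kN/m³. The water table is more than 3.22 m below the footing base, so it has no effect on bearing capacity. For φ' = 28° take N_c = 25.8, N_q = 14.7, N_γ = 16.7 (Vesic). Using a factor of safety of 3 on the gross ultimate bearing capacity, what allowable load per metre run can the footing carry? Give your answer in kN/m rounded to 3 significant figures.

≈ 1330 kN/m

q = γ·D_f = 18.3 × 1.4 = 25.62 kPa.
c·N_c = 14.2 × 25.8 = 366.36 kPa
q·N_q = 25.62 × 14.7 = 376.61 kPa
0.5·γ·B·N_γ = 0.5 × 18.3 × 3.22 × 16.7 = 492.03 kPa
q_ult = 366.36 + 376.61 + 492.03 = 1235 kPa.
Gross allowable pressure q_all = 1235 / 3 = 411.67 kPa.
Allowable wall load = q_all × B = 411.67 × 3.22 = 1325.6 kN per metre run.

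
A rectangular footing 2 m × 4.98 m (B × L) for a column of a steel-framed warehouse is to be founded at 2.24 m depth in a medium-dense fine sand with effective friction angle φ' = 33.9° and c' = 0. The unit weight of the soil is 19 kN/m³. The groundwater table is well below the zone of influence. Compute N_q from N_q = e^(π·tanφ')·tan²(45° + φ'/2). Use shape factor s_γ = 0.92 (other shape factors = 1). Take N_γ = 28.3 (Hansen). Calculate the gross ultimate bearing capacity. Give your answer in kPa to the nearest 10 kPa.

tan33.9° = 0.672, so N_q = e^(π×0.672)·tan²(61.95°) = 8.257 × 3.522 = 29.08.
q = γ·D_f = 19 × 2.24 = 42.56 kPa.
q·N_q = 42.56 × 29.083 = 1237.8 kPa
0.5·γ·B·N_γ·s_γ = 0.5 × 19 × 2 × 28.3 × 0.92 = 494.68 kPa
q_ult = 1237.8 + 494.68 = 1732.5 kPa.

q_ult ≈ 1730 kPa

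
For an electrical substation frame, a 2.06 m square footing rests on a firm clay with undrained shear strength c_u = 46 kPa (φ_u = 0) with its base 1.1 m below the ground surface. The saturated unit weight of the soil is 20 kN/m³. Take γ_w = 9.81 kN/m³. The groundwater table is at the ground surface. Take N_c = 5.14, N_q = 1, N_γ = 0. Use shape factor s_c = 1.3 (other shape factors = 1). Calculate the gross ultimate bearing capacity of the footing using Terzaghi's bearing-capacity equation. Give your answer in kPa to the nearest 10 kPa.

Water table at ground surface, so effective unit weight γ' = 20 − 9.81 = 10.19 kN/m³ is used throughout; overburden q = 10.19 × 1.1 = 11.209 kPa.
Cohesion term c·N_c·s_c = 46 × 5.14 × 1.3 = 307.37 kPa; surcharge term q·N_q = 11.209 × 1 = 11.209 kPa.
q_ult = 307.37 + 11.209 = 318.58 kPa.

q_ult ≈ 320 kPa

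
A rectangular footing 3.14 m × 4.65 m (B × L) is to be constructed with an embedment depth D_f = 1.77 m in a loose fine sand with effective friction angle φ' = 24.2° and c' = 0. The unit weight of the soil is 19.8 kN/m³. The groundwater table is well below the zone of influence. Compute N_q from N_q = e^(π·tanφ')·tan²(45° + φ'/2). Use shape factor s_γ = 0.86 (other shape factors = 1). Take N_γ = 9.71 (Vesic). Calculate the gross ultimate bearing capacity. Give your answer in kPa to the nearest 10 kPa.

q_ult ≈ 600 kPa

tan24.2° = 0.4494, so N_q = e^(π×0.4494)·tan²(57.1°) = 4.104 × 2.389 = 9.81.
Effective surcharge at the founding depth q = γ·D_f = 19.8 × 1.77 = 35.046 kPa.
q_ult = q·N_q + 0.5·γ·B·N_γ·s_γ
     = 35.046 × 9.8053 + 0.5 × 19.8 × 3.14 × 9.71 × 0.86
     = 343.64 + 259.59 = 603.22 kPa.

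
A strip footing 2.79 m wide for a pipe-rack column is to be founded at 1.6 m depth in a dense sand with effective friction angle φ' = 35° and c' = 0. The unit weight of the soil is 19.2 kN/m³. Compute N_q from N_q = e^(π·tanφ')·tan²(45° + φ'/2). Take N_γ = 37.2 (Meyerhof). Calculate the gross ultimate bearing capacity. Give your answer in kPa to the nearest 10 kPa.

q_ult ≈ 2020 kPa

tan35° = 0.7002, so N_q = e^(π×0.7002)·tan²(62.5°) = 9.023 × 3.69 = 33.3.
q = γ·D_f = 19.2 × 1.6 = 30.72 kPa.
q·N_q = 30.72 × 33.296 = 1022.9 kPa
0.5·γ·B·N_γ = 0.5 × 19.2 × 2.79 × 37.2 = 996.36 kPa
q_ult = 1022.9 + 996.36 = 2019.2 kPa.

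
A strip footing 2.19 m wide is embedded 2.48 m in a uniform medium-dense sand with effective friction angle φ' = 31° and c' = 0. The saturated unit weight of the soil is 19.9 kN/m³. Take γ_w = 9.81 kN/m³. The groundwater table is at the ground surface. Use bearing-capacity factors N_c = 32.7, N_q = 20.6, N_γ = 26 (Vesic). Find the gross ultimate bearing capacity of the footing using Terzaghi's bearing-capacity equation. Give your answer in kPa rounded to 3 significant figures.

q_ult ≈ 803 kPa

With the water table at the surface the whole profile is submerged: γ' = 19.9 − 9.81 = 10.09 kN/m³, so q = γ'·D_f = 25.023 kPa; the same γ' applies in the ½γBN_γ term.
q_ult = q·N_q + 0.5·γ·B·N_γ
     = 25.023 × 20.6 + 0.5 × 10.09 × 2.19 × 26
     = 515.48 + 287.26 = 802.74 kPa.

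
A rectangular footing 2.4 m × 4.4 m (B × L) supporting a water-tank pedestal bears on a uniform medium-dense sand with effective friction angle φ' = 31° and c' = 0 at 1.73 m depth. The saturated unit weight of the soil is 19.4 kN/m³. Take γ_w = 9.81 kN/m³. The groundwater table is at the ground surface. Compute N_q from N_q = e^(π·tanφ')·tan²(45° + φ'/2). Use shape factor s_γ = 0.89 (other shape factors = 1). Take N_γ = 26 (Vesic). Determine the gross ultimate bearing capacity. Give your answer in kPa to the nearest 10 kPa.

tan31° = 0.6009, so N_q = e^(π×0.6009)·tan²(60.5°) = 6.604 × 3.124 = 20.63.
γ' = 19.4 − 9.81 = 9.59 kN/m³ (submerged throughout). q = 9.59 × 1.73 = 16.591 kPa; the same γ' applies in the ½γBN_γ term.
q·N_q = 16.591 × 20.631 = 342.28 kPa
0.5·γ·B·N_γ·s_γ = 0.5 × 9.59 × 2.4 × 26 × 0.89 = 266.3 kPa
q_ult = 342.28 + 266.3 = 608.57 kPa.

q_ult ≈ 610 kPa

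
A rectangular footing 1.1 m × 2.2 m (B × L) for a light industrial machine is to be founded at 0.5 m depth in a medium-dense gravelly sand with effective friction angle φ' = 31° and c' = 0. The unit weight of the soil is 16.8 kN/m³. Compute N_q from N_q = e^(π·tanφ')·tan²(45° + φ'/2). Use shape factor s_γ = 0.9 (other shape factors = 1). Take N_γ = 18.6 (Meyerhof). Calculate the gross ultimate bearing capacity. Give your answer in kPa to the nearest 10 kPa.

q_ult ≈ 330 kPa

tan31° = 0.6009, so N_q = e^(π×0.6009)·tan²(60.5°) = 6.604 × 3.124 = 20.63.
Overburden at base level: q = 16.8 × 0.5 = 8.4 kPa.
Surcharge term q·N_q = 8.4 × 20.631 = 173.3 kPa; self-weight term 0.5·γ·B·N_γ·s_γ = 0.5 × 16.8 × 1.1 × 18.6 × 0.9 = 154.68 kPa.
q_ult = 173.3 + 154.68 = 327.98 kPa.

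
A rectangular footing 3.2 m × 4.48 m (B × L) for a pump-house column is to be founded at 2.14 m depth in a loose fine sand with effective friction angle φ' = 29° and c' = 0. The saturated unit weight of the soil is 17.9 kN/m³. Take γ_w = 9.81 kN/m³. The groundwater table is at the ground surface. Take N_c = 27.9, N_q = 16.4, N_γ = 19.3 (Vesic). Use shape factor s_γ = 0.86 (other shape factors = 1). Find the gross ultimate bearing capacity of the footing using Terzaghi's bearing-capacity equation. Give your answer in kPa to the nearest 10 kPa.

With the water table at the surface the whole profile is submerged: γ' = 17.9 − 9.81 = 8.09 kN/m³, so q = γ'·D_f = 17.313 kPa; the same γ' applies in the ½γBN_γ term.
q_ult = q·N_q + 0.5·γ·B·N_γ·s_γ
     = 17.313 × 16.4 + 0.5 × 8.09 × 3.2 × 19.3 × 0.86
     = 283.93 + 214.84 = 498.77 kPa.

q_ult ≈ 500 kPa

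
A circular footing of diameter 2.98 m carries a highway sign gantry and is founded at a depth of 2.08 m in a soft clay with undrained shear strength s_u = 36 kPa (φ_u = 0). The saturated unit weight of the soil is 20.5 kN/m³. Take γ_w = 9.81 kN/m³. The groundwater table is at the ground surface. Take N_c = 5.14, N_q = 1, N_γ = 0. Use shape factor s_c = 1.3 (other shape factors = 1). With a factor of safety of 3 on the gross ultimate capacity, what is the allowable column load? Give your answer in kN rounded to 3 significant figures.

γ' = 20.5 − 9.81 = 10.69 kN/m³ (submerged throughout). q = 10.69 × 2.08 = 22.235 kPa.
c·N_c·s_c = 36 × 5.14 × 1.3 = 240.55 kPa
q·N_q = 22.235 × 1 = 22.235 kPa
q_ult = 240.55 + 22.235 = 262.79 kPa.
Gross allowable pressure q_all = 262.79 / 3 = 87.596 kPa.
Footing area = 6.9746 m², so allowable column load = 87.596 × 6.9746 = 610.95 kN.

P_all ≈ 611 kN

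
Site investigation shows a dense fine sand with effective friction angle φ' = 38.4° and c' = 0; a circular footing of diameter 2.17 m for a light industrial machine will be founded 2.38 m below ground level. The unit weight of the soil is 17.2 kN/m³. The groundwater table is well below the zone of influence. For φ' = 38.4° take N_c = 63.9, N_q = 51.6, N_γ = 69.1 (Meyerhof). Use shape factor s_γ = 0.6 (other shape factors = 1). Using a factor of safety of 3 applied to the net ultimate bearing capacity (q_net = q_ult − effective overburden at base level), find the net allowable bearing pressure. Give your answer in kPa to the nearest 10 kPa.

q = γ·D_f = 17.2 × 2.38 = 40.936 kPa.
q·N_q = 40.936 × 51.6 = 2112.3 kPa
0.5·γ·B·N_γ·s_γ = 0.5 × 17.2 × 2.17 × 69.1 × 0.6 = 773.73 kPa
q_ult = 2112.3 + 773.73 = 2886 kPa.
Net ultimate: q_net = 2886 − 40.936 = 2845.1 kPa.
q_all(net) = 2845.1 / 3 = 948.36 kPa.

q_all(net) ≈ 950 kPa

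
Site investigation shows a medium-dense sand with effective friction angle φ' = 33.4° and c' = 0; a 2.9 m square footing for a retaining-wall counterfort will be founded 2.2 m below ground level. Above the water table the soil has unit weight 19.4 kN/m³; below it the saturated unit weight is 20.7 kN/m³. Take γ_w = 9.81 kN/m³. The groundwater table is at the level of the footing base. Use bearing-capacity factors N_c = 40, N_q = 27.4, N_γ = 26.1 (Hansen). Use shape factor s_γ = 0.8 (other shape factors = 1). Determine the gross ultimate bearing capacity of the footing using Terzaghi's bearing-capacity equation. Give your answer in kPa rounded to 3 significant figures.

q = γ·D_f = 19.4 × 2.2 = 42.68 kPa.
For the ½γBN_γ term take γ' = 20.7 − 9.81 = 10.89 kN/m³ (soil below base is submerged).
q·N_q = 42.68 × 27.4 = 1169.4 kPa
0.5·γ·B·N_γ·s_γ = 0.5 × 10.89 × 2.9 × 26.1 × 0.8 = 329.71 kPa
q_ult = 1169.4 + 329.71 = 1499.1 kPa.

q_ult ≈ 1500 kPa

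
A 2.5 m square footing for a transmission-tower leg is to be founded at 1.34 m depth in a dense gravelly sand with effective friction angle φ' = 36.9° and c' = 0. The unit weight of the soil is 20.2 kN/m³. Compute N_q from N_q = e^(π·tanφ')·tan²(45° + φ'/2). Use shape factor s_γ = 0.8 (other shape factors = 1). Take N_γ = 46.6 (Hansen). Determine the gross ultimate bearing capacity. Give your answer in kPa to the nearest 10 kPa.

q_ult ≈ 2090 kPa

tan36.9° = 0.7508, so N_q = e^(π×0.7508)·tan²(63.45°) = 10.578 × 4.005 = 42.37.
Overburden at base level: q = 20.2 × 1.34 = 27.068 kPa.
Surcharge term q·N_q = 27.068 × 42.368 = 1146.8 kPa; self-weight term 0.5·γ·B·N_γ·s_γ = 0.5 × 20.2 × 2.5 × 46.6 × 0.8 = 941.32 kPa.
q_ult = 1146.8 + 941.32 = 2088.1 kPa.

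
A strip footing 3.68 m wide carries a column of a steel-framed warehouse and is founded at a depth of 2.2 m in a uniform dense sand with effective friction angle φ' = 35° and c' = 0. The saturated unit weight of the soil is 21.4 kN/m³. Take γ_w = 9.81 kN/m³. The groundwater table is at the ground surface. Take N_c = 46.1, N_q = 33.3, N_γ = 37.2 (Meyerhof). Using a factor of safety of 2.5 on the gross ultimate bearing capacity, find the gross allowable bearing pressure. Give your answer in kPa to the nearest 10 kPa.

With the water table at the surface the whole profile is submerged: γ' = 21.4 − 9.81 = 11.59 kN/m³, so q = γ'·D_f = 25.498 kPa; the same γ' applies in the ½γBN_γ term.
q_ult = q·N_q + 0.5·γ·B·N_γ
     = 25.498 × 33.3 + 0.5 × 11.59 × 3.68 × 37.2
     = 849.08 + 793.31 = 1642.4 kPa.
q_all = 1642.4 / 2.5 = 656.96 kPa.

q_all ≈ 660 kPa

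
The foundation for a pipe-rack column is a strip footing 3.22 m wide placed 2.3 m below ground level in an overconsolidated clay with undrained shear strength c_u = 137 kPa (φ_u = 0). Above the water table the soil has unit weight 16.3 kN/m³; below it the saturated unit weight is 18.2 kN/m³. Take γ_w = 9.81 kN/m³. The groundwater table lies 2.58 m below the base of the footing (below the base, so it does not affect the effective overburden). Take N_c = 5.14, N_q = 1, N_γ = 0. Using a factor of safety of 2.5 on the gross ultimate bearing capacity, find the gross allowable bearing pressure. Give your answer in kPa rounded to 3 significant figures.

q = γ·D_f = 16.3 × 2.3 = 37.49 kPa.
c·N_c = 137 × 5.14 = 704.18 kPa
q·N_q = 37.49 × 1 = 37.49 kPa
q_ult = 704.18 + 37.49 = 741.67 kPa.
q_all = 741.67 / 2.5 = 296.67 kPa.

q_all ≈ 297 kPa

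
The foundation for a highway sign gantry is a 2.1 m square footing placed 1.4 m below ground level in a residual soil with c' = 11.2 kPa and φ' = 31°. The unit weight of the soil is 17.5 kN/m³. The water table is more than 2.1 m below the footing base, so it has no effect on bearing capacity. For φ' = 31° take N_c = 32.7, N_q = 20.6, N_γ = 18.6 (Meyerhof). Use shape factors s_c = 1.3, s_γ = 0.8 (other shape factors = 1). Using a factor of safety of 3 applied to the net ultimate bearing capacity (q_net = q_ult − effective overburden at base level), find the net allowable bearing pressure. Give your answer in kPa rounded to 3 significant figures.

Overburden at base level: q = 17.5 × 1.4 = 24.5 kPa.
Cohesion term c·N_c·s_c = 11.2 × 32.7 × 1.3 = 476.11 kPa; surcharge term q·N_q = 24.5 × 20.6 = 504.7 kPa; self-weight term 0.5·γ·B·N_γ·s_γ = 0.5 × 17.5 × 2.1 × 18.6 × 0.8 = 273.42 kPa.
q_ult = 476.11 + 504.7 + 273.42 = 1254.2 kPa.
Net ultimate: q_net = 1254.2 − 24.5 = 1229.7 kPa.
q_all(net) = 1229.7 / 3 = 409.91 kPa.

q_all(net) ≈ 410 kPa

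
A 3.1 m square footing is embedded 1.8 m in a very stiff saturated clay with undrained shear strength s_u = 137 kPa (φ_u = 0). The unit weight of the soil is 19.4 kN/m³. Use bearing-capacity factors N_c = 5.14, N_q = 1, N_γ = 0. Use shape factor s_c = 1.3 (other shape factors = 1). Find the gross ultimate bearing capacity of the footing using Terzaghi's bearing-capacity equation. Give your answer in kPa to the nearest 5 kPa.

q_ult ≈ 950 kPa

Effective surcharge at the founding depth q = γ·D_f = 19.4 × 1.8 = 34.92 kPa.
q_ult = c·N_c·s_c + q·N_q
     = 137 × 5.14 × 1.3 + 34.92 × 1
     = 915.43 + 34.92 = 950.35 kPa.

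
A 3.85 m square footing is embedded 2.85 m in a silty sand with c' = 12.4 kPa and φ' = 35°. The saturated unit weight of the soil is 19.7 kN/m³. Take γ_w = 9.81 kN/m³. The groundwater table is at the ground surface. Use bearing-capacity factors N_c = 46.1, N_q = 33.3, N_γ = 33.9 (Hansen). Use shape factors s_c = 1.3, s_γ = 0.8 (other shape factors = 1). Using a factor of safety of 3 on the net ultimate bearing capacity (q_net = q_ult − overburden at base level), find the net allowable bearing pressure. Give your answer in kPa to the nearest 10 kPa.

q_all(net) ≈ 720 kPa

γ' = 19.7 − 9.81 = 9.89 kN/m³ (submerged throughout). q = 9.89 × 2.85 = 28.186 kPa; the same γ' applies in the ½γBN_γ term.
c·N_c·s_c = 12.4 × 46.1 × 1.3 = 743.13 kPa
q·N_q = 28.186 × 33.3 = 938.61 kPa
0.5·γ·B·N_γ·s_γ = 0.5 × 9.89 × 3.85 × 33.9 × 0.8 = 516.32 kPa
q_ult = 743.13 + 938.61 + 516.32 = 2198.1 kPa.
q_net = 2198.1 − 28.186 = 2169.9 kPa.
q_all(net) = 2169.9 / 3 = 723.29 kPa.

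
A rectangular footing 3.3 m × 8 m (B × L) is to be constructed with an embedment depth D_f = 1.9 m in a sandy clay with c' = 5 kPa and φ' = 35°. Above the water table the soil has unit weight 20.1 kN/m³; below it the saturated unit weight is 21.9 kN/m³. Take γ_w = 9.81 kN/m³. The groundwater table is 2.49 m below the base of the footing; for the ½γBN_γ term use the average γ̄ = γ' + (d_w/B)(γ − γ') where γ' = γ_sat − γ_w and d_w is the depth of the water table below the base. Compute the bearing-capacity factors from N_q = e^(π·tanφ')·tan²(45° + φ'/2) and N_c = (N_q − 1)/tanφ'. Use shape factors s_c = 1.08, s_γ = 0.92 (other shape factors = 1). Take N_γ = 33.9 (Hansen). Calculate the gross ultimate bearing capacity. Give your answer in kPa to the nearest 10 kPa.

tan35° = 0.7002, so N_q = e^(π×0.7002)·tan²(62.5°) = 9.023 × 3.69 = 33.3.
N_c = (33.3 − 1)/tan35° = 46.12.
Overburden at base level: q = 20.1 × 1.9 = 38.19 kPa.
The water table is 2.49 m below the base (< B = 3.3 m), so the ½γBN_γ term uses γ̄ = γ' + (d_w/B)(γ − γ') = 12.09 + (2.49/3.3)(20.1 − 12.09) = 18.134 kN/m³.
Cohesion term c·N_c·s_c = 5 × 46.124 × 1.08 = 249.07 kPa; surcharge term q·N_q = 38.19 × 33.296 = 1271.6 kPa; self-weight term 0.5·γ·B·N_γ·s_γ = 0.5 × 18.134 × 3.3 × 33.9 × 0.92 = 933.17 kPa.
q_ult = 249.07 + 1271.6 + 933.17 = 2453.8 kPa.

q_ult ≈ 2450 kPa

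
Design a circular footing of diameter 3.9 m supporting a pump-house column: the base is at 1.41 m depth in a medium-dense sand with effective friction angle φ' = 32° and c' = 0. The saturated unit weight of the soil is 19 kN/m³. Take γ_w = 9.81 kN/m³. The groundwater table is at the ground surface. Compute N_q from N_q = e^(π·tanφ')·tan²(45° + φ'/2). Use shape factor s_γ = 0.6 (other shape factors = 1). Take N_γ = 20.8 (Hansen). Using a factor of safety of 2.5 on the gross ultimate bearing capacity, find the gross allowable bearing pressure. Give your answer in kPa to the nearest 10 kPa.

N_q = e^(π·tan32°)·tan²(61°) = 23.18.
Water table at ground surface, so effective unit weight γ' = 19 − 9.81 = 9.19 kN/m³ is used throughout; overburden q = 9.19 × 1.41 = 12.958 kPa; the same γ' applies in the ½γBN_γ term.
Surcharge term q·N_q = 12.958 × 23.177 = 300.32 kPa; self-weight term 0.5·γ·B·N_γ·s_γ = 0.5 × 9.19 × 3.9 × 20.8 × 0.6 = 223.65 kPa.
q_ult = 300.32 + 223.65 = 523.97 kPa.
q_all = 523.97 / 2.5 = 209.59 kPa.

q_all ≈ 210 kPa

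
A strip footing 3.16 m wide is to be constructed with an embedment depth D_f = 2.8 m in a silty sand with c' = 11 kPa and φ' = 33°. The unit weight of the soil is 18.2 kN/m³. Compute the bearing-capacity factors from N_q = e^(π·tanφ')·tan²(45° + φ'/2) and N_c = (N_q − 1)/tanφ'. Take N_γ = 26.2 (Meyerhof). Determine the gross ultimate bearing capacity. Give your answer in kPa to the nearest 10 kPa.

tan33° = 0.6494, so N_q = e^(π×0.6494)·tan²(61.5°) = 7.692 × 3.392 = 26.09.
N_c = (26.09 − 1)/tan33° = 38.64.
q = γ·D_f = 18.2 × 2.8 = 50.96 kPa.
c·N_c = 11 × 38.638 = 425.02 kPa
q·N_q = 50.96 × 26.092 = 1329.6 kPa
0.5·γ·B·N_γ = 0.5 × 18.2 × 3.16 × 26.2 = 753.41 kPa
q_ult = 425.02 + 1329.6 + 753.41 = 2508.1 kPa.

q_ult ≈ 2510 kPa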